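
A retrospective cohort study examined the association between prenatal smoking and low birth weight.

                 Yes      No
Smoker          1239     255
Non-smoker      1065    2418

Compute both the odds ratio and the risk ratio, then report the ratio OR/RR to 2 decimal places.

Cells: a = 1239, b = 255, c = 1065, d = 2418.
OR = (1239·2418)/(255·1065) = 2995902/271575 = 11.03158
Risk in exposed = 1239/1494 = 0.82932; risk in unexposed = 1065/3483 = 0.30577; RR = 2.71222
OR/RR = 11.03158 / 2.71222 = 4.06737
The outcome is not rare, so the OR lies further from 1 than the RR.

4.07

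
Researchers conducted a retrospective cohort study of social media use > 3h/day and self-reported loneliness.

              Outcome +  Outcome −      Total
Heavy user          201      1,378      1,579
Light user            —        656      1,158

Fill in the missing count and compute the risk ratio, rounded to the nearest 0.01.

0.29

The missing cell is in the unexposed row: 1158 − 656 = 502.
So a = 201, b = 1378, c = 502, d = 656.
RR = [a/(a+b)] / [c/(c+d)] = (201/1579) / (502/1158) = 0.12730/0.43351 = 0.29364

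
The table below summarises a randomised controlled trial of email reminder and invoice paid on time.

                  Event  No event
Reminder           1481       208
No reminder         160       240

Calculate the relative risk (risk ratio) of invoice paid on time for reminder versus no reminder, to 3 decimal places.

2.192

Cells: a = 1481, b = 208, c = 160, d = 240.
Risk in exposed = 1481/1689 = 0.87685; risk in unexposed = 160/400 = 0.40000.
RR = 0.87685 / 0.40000 = 2.19213
The risk among the exposed is 2.19 times that among the unexposed.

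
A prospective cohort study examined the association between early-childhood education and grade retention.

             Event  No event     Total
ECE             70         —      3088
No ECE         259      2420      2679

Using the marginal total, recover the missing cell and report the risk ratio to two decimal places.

The missing cell is in the exposed row: 3088 − 70 = 3018.
So a = 70, b = 3018, c = 259, d = 2420.
RR = [a/(a+b)] / [c/(c+d)] = (70/3088) / (259/2679) = 0.02267/0.09668 = 0.23447

0.23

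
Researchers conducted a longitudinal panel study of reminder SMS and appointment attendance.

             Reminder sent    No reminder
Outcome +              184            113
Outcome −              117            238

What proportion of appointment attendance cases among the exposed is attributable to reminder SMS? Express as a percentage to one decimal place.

Reading the table with exposure as columns: a = 184 (Reminder sent, case), b = 117 (Reminder sent, non-case), c = 113 (No reminder, case), d = 238.
Risk in exposed = 184/301 = 0.61130; risk in unexposed = 113/351 = 0.32194.
RR = 0.61130/0.32194 = 1.89880
AR% = (RR − 1)/RR × 100 = (1.89880 − 1)/1.89880 × 100 = 47.3353%

47.3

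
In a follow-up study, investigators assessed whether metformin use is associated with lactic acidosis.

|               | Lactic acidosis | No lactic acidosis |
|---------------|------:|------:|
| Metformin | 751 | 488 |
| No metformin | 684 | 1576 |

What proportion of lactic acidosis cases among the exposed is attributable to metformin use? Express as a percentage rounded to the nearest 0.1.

50.1

Cells: a = 751, b = 488, c = 684, d = 1576.
Risk in exposed = 751/1239 = 0.60613; risk in unexposed = 684/2260 = 0.30265.
RR = 0.60613/0.30265 = 2.00272
AR% = (RR − 1)/RR × 100 = (2.00272 − 1)/2.00272 × 100 = 50.0680%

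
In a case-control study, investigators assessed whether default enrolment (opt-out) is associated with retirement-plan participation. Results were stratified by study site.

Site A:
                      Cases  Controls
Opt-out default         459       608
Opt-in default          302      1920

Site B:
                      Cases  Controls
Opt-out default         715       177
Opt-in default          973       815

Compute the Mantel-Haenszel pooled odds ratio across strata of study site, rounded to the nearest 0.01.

4.04

OR_MH = Σ(aᵢdᵢ/nᵢ) / Σ(bᵢcᵢ/nᵢ), where nᵢ is the stratum total.
Stratum 1 (Site A): n = 3289; a·d/n = 459·1920/3289 = 267.9477; b·c/n = 608·302/3289 = 55.8273
Stratum 2 (Site B): n = 2680; a·d/n = 715·815/2680 = 217.4347; b·c/n = 177·973/2680 = 64.2616
OR_MH = (267.9477 + 217.4347) / (55.8273 + 64.2616) = 485.3824 / 120.0889 = 4.04186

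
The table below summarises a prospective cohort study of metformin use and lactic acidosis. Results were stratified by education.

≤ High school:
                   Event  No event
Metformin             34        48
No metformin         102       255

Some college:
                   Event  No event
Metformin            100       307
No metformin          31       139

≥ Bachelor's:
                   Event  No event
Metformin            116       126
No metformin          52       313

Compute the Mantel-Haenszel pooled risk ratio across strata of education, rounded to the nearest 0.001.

RR_MH = Σ(aᵢ·n₀ᵢ/nᵢ) / Σ(cᵢ·n₁ᵢ/nᵢ), with n₁ᵢ = aᵢ+bᵢ (exposed), n₀ᵢ = cᵢ+dᵢ (unexposed), nᵢ = n₁ᵢ+n₀ᵢ.
Stratum 1 (≤ High school): n₁ = 82, n₀ = 357, n = 439; a·n₀/n = 34·357/439 = 27.6492; c·n₁/n = 102·82/439 = 19.0524
Stratum 2 (Some college): n₁ = 407, n₀ = 170, n = 577; a·n₀/n = 100·170/577 = 29.4627; c·n₁/n = 31·407/577 = 21.8666
Stratum 3 (≥ Bachelor's): n₁ = 242, n₀ = 365, n = 607; a·n₀/n = 116·365/607 = 69.7529; c·n₁/n = 52·242/607 = 20.7315
RR_MH = (27.6492 + 29.4627 + 69.7529) / (19.0524 + 21.8666 + 20.7315) = 126.8648 / 61.6504 = 2.05781

2.058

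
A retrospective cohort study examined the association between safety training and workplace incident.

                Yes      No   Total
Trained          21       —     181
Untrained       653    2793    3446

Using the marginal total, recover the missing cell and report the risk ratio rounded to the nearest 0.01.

The missing cell is in the exposed row: 181 − 21 = 160.
So a = 21, b = 160, c = 653, d = 2793.
RR = [a/(a+b)] / [c/(c+d)] = (21/181) / (653/3446) = 0.11602/0.18950 = 0.61227

0.61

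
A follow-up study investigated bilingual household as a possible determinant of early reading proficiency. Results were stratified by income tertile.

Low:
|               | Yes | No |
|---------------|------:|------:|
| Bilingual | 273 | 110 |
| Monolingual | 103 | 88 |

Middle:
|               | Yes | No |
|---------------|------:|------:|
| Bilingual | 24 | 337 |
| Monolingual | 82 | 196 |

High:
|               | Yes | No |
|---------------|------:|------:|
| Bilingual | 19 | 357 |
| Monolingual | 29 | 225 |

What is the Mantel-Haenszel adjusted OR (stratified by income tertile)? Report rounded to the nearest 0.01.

0.71

OR_MH = Σ(aᵢdᵢ/nᵢ) / Σ(bᵢcᵢ/nᵢ), where nᵢ is the stratum total.
Stratum 1 (Low): n = 574; a·d/n = 273·88/574 = 41.8537; b·c/n = 110·103/574 = 19.7387
Stratum 2 (Middle): n = 639; a·d/n = 24·196/639 = 7.3615; b·c/n = 337·82/639 = 43.2457
Stratum 3 (High): n = 630; a·d/n = 19·225/630 = 6.7857; b·c/n = 357·29/630 = 16.4333
OR_MH = (41.8537 + 7.3615 + 6.7857) / (19.7387 + 43.2457 + 16.4333) = 56.0009 / 79.4177 = 0.70514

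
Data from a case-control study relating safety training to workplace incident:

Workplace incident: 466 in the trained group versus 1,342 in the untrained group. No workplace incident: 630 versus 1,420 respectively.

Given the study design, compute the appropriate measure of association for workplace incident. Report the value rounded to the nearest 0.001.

0.783

From the description: a = 466, b = 630, c = 1342, d = 1420.
This is a case-control study: participants were sampled on outcome status, so risks in the source population cannot be estimated directly — relative risk is not valid here. The odds ratio is the appropriate measure.
OR = (a·d)/(b·c) = (466 × 1420) / (630 × 1342) = 661720 / 845460 = 0.78267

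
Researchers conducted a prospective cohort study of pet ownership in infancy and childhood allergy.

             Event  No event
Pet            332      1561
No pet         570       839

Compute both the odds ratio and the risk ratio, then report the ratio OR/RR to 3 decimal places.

Cells: a = 332, b = 1561, c = 570, d = 839.
OR = (332·839)/(1561·570) = 278548/889770 = 0.31306
Risk in exposed = 332/1893 = 0.17538; risk in unexposed = 570/1409 = 0.40454; RR = 0.43353
OR/RR = 0.31306 / 0.43353 = 0.72210
The outcome is not rare, so the OR lies further from 1 than the RR.

0.722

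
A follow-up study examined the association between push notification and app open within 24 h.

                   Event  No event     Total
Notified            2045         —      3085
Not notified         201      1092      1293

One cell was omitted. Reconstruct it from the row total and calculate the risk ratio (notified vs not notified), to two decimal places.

The missing cell is in the exposed row: 3085 − 2045 = 1040.
So a = 2045, b = 1040, c = 201, d = 1092.
RR = [a/(a+b)] / [c/(c+d)] = (2045/3085) / (201/1293) = 0.66288/0.15545 = 4.26423

4.26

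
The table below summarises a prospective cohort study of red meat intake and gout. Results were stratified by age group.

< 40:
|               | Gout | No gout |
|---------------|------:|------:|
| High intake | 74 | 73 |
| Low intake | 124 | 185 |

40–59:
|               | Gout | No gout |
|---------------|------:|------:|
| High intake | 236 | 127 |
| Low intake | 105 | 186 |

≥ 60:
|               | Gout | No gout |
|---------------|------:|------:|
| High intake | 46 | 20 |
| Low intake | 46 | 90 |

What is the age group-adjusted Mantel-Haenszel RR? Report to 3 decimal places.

1.643

RR_MH = Σ(aᵢ·n₀ᵢ/nᵢ) / Σ(cᵢ·n₁ᵢ/nᵢ), with n₁ᵢ = aᵢ+bᵢ (exposed), n₀ᵢ = cᵢ+dᵢ (unexposed), nᵢ = n₁ᵢ+n₀ᵢ.
Stratum 1 (< 40): n₁ = 147, n₀ = 309, n = 456; a·n₀/n = 74·309/456 = 50.1447; c·n₁/n = 124·147/456 = 39.9737
Stratum 2 (40–59): n₁ = 363, n₀ = 291, n = 654; a·n₀/n = 236·291/654 = 105.0092; c·n₁/n = 105·363/654 = 58.2798
Stratum 3 (≥ 60): n₁ = 66, n₀ = 136, n = 202; a·n₀/n = 46·136/202 = 30.9703; c·n₁/n = 46·66/202 = 15.0297
RR_MH = (50.1447 + 105.0092 + 30.9703) / (39.9737 + 58.2798 + 15.0297) = 186.1242 / 113.2832 = 1.64300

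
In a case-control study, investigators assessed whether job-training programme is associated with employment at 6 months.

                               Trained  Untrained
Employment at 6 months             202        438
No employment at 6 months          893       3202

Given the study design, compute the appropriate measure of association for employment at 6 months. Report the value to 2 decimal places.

1.65

Reading the table with exposure as columns: a = 202 (Trained, case), b = 893 (Trained, non-case), c = 438 (Untrained, case), d = 3202.
This is a case-control study: participants were sampled on outcome status, so risks in the source population cannot be estimated directly — relative risk is not valid here. The odds ratio is the appropriate measure.
OR = (a·d)/(b·c) = (202 × 3202) / (893 × 438) = 646804 / 391134 = 1.65366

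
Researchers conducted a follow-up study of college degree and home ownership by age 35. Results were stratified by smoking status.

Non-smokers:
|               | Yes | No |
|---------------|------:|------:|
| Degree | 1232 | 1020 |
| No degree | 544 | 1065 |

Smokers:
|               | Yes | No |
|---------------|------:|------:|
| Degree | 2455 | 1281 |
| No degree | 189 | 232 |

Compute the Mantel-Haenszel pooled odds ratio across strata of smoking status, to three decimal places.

OR_MH = Σ(aᵢdᵢ/nᵢ) / Σ(bᵢcᵢ/nᵢ), where nᵢ is the stratum total.
Stratum 1 (Non-smokers): n = 3861; a·d/n = 1232·1065/3861 = 339.8291; b·c/n = 1020·544/3861 = 143.7141
Stratum 2 (Smokers): n = 4157; a·d/n = 2455·232/4157 = 137.0123; b·c/n = 1281·189/4157 = 58.2413
OR_MH = (339.8291 + 137.0123) / (143.7141 + 58.2413) = 476.8413 / 201.9553 = 2.36112

2.361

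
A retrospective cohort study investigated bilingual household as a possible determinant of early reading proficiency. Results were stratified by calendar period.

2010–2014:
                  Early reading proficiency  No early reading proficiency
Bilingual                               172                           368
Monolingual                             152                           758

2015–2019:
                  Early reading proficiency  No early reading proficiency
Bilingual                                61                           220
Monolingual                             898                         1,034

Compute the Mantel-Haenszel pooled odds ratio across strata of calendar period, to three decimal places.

0.926

OR_MH = Σ(aᵢdᵢ/nᵢ) / Σ(bᵢcᵢ/nᵢ), where nᵢ is the stratum total.
Stratum 1 (2010–2014): n = 1450; a·d/n = 172·758/1450 = 89.9145; b·c/n = 368·152/1450 = 38.5766
Stratum 2 (2015–2019): n = 2213; a·d/n = 61·1034/2213 = 28.5016; b·c/n = 220·898/2213 = 89.2725
OR_MH = (89.9145 + 28.5016) / (38.5766 + 89.2725) = 118.4161 / 127.8490 = 0.92622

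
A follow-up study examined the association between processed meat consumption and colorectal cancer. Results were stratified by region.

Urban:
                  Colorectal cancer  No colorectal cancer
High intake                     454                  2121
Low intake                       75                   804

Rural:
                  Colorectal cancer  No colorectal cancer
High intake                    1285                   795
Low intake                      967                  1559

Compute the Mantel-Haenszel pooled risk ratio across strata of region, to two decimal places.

RR_MH = Σ(aᵢ·n₀ᵢ/nᵢ) / Σ(cᵢ·n₁ᵢ/nᵢ), with n₁ᵢ = aᵢ+bᵢ (exposed), n₀ᵢ = cᵢ+dᵢ (unexposed), nᵢ = n₁ᵢ+n₀ᵢ.
Stratum 1 (Urban): n₁ = 2575, n₀ = 879, n = 3454; a·n₀/n = 454·879/3454 = 115.5373; c·n₁/n = 75·2575/3454 = 55.9134
Stratum 2 (Rural): n₁ = 2080, n₀ = 2526, n = 4606; a·n₀/n = 1285·2526/4606 = 704.7134; c·n₁/n = 967·2080/4606 = 436.6826
RR_MH = (115.5373 + 704.7134) / (55.9134 + 436.6826) = 820.2508 / 492.5960 = 1.66516

1.67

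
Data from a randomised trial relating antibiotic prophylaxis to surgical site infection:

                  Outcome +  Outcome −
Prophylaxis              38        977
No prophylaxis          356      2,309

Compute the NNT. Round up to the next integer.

11

Risk in treated group = 38/1015 = 0.03744; risk in control = 356/2665 = 0.13358.
Absolute risk reduction = 0.13358 − 0.03744 = 0.09615
NNT = 1 / ARR = 1 / 0.09615 = 10.401 → round up → 11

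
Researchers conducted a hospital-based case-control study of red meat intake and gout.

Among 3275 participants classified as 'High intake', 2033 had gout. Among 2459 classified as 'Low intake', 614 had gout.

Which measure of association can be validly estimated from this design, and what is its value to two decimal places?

From the description: a = 2033, b = 1242, c = 614, d = 1845.
This is a hospital-based case-control study: participants were sampled on outcome status, so risks in the source population cannot be estimated directly — relative risk is not valid here. The odds ratio is the appropriate measure.
OR = (a·d)/(b·c) = (2033 × 1845) / (1242 × 614) = 3750885 / 762588 = 4.91863

4.92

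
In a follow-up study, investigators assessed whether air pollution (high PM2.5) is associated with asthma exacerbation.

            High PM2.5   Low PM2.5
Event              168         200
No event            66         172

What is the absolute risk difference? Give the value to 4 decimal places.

0.1803

Reading the table with exposure as columns: a = 168 (High PM2.5, case), b = 66 (High PM2.5, non-case), c = 200 (Low PM2.5, case), d = 172.
Risk in exposed = 168/234 = 0.717949; risk in unexposed = 200/372 = 0.537634.
Risk difference = 0.717949 − 0.537634 = 0.180314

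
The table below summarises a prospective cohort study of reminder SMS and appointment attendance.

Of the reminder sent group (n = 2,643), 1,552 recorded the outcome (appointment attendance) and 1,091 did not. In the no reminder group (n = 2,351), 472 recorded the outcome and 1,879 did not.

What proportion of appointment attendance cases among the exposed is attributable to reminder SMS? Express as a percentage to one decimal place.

65.8

From the description: a = 1552, b = 1091, c = 472, d = 1879.
Risk in exposed = 1552/2643 = 0.58721; risk in unexposed = 472/2351 = 0.20077.
RR = 0.58721/0.20077 = 2.92486
AR% = (RR − 1)/RR × 100 = (2.92486 − 1)/2.92486 × 100 = 65.8103%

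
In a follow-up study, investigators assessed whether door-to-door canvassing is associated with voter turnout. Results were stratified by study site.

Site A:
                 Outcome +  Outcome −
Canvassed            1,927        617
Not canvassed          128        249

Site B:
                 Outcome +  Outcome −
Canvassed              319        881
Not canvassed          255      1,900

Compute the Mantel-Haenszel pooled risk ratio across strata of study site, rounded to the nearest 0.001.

2.238

RR_MH = Σ(aᵢ·n₀ᵢ/nᵢ) / Σ(cᵢ·n₁ᵢ/nᵢ), with n₁ᵢ = aᵢ+bᵢ (exposed), n₀ᵢ = cᵢ+dᵢ (unexposed), nᵢ = n₁ᵢ+n₀ᵢ.
Stratum 1 (Site A): n₁ = 2544, n₀ = 377, n = 2921; a·n₀/n = 1927·377/2921 = 248.7090; c·n₁/n = 128·2544/2921 = 111.4796
Stratum 2 (Site B): n₁ = 1200, n₀ = 2155, n = 3355; a·n₀/n = 319·2155/3355 = 204.9016; c·n₁/n = 255·1200/3355 = 91.2072
RR_MH = (248.7090 + 204.9016) / (111.4796 + 91.2072) = 453.6106 / 202.6868 = 2.23799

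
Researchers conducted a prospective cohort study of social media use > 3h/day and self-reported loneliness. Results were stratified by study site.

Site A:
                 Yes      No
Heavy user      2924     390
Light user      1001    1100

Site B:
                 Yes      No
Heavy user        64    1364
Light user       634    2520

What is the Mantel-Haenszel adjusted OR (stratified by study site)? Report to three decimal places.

OR_MH = Σ(aᵢdᵢ/nᵢ) / Σ(bᵢcᵢ/nᵢ), where nᵢ is the stratum total.
Stratum 1 (Site A): n = 5415; a·d/n = 2924·1100/5415 = 593.9797; b·c/n = 390·1001/5415 = 72.0942
Stratum 2 (Site B): n = 4582; a·d/n = 64·2520/4582 = 35.1986; b·c/n = 1364·634/4582 = 188.7333
OR_MH = (593.9797 + 35.1986) / (72.0942 + 188.7333) = 629.1783 / 260.8275 = 2.41224

2.412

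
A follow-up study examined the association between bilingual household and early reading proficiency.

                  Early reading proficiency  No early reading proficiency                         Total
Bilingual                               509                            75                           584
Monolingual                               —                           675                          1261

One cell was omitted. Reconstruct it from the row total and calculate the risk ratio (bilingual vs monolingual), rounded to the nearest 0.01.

The missing cell is in the unexposed row: 1261 − 675 = 586.
So a = 509, b = 75, c = 586, d = 675.
RR = [a/(a+b)] / [c/(c+d)] = (509/584) / (586/1261) = 0.87158/0.46471 = 1.87552

1.88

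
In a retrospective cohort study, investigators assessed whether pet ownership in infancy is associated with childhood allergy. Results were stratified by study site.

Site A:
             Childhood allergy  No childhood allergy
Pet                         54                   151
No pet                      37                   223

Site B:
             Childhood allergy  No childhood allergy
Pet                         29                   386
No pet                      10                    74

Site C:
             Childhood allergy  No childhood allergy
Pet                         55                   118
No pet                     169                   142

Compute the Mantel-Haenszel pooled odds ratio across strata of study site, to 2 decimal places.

OR_MH = Σ(aᵢdᵢ/nᵢ) / Σ(bᵢcᵢ/nᵢ), where nᵢ is the stratum total.
Stratum 1 (Site A): n = 465; a·d/n = 54·223/465 = 25.8968; b·c/n = 151·37/465 = 12.0151
Stratum 2 (Site B): n = 499; a·d/n = 29·74/499 = 4.3006; b·c/n = 386·10/499 = 7.7355
Stratum 3 (Site C): n = 484; a·d/n = 55·142/484 = 16.1364; b·c/n = 118·169/484 = 41.2025
OR_MH = (25.8968 + 4.3006 + 16.1364) / (12.0151 + 7.7355 + 41.2025) = 46.3337 / 60.9530 = 0.76016

0.76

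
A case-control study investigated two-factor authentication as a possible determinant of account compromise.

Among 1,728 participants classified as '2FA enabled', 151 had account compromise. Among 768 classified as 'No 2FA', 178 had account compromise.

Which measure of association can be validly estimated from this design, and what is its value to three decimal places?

From the description: a = 151, b = 1577, c = 178, d = 590.
This is a case-control study: participants were sampled on outcome status, so risks in the source population cannot be estimated directly — relative risk is not valid here. The odds ratio is the appropriate measure.
OR = (a·d)/(b·c) = (151 × 590) / (1577 × 178) = 89090 / 280706 = 0.31738

0.317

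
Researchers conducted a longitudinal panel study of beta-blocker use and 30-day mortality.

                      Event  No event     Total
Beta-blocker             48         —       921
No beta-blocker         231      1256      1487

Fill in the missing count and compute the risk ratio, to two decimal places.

The missing cell is in the exposed row: 921 − 48 = 873.
So a = 48, b = 873, c = 231, d = 1256.
RR = [a/(a+b)] / [c/(c+d)] = (48/921) / (231/1487) = 0.05212/0.15535 = 0.33549

0.34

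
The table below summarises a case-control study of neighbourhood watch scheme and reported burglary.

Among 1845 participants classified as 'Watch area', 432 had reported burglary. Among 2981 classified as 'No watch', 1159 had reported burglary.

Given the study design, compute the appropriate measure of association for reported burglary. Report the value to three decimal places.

0.481

From the description: a = 432, b = 1413, c = 1159, d = 1822.
This is a case-control study: participants were sampled on outcome status, so risks in the source population cannot be estimated directly — relative risk is not valid here. The odds ratio is the appropriate measure.
OR = (a·d)/(b·c) = (432 × 1822) / (1413 × 1159) = 787104 / 1637667 = 0.48063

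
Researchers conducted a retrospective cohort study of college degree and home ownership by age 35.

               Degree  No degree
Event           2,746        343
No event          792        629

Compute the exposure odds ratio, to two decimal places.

6.36

Reading the table with exposure as columns: a = 2746 (Degree, case), b = 792 (Degree, non-case), c = 343 (No degree, case), d = 629.
OR = (a·d)/(b·c) = (2746 × 629) / (792 × 343) = 1727234 / 271656 = 6.35817
The odds of home ownership by age 35 are about 6.36 times as high in the degree group.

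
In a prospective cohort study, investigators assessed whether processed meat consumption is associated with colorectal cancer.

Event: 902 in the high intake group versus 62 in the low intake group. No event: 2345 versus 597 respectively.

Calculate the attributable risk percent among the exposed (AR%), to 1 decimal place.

66.1

From the description: a = 902, b = 2345, c = 62, d = 597.
Risk in exposed = 902/3247 = 0.27779; risk in unexposed = 62/659 = 0.09408.
RR = 0.27779/0.09408 = 2.95269
AR% = (RR − 1)/RR × 100 = (2.95269 − 1)/2.95269 × 100 = 66.1326%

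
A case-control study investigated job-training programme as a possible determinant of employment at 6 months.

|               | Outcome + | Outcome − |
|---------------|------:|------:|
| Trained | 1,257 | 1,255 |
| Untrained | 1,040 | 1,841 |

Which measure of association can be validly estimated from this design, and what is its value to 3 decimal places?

Cells: a = 1257, b = 1255, c = 1040, d = 1841.
This is a case-control study: participants were sampled on outcome status, so risks in the source population cannot be estimated directly — relative risk is not valid here. The odds ratio is the appropriate measure.
OR = (a·d)/(b·c) = (1257 × 1841) / (1255 × 1040) = 2314137 / 1305200 = 1.77301

1.773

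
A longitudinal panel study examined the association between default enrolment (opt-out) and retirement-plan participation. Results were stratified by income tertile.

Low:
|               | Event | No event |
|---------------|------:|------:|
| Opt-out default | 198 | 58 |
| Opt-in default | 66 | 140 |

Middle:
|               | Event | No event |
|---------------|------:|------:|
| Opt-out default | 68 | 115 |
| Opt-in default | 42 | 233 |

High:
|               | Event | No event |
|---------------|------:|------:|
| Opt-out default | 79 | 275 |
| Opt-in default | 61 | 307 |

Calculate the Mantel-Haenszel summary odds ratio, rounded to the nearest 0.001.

3.047

OR_MH = Σ(aᵢdᵢ/nᵢ) / Σ(bᵢcᵢ/nᵢ), where nᵢ is the stratum total.
Stratum 1 (Low): n = 462; a·d/n = 198·140/462 = 60.0000; b·c/n = 58·66/462 = 8.2857
Stratum 2 (Middle): n = 458; a·d/n = 68·233/458 = 34.5939; b·c/n = 115·42/458 = 10.5459
Stratum 3 (High): n = 722; a·d/n = 79·307/722 = 33.5914; b·c/n = 275·61/722 = 23.2341
OR_MH = (60.0000 + 34.5939 + 33.5914) / (8.2857 + 10.5459 + 23.2341) = 128.1853 / 42.0656 = 3.04727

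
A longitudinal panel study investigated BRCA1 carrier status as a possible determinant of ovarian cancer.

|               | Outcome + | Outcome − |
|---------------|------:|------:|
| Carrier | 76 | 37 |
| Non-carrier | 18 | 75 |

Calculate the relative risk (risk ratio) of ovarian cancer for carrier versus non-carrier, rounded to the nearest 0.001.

Cells: a = 76, b = 37, c = 18, d = 75.
Risk in exposed = 76/113 = 0.67257; risk in unexposed = 18/93 = 0.19355.
RR = 0.67257 / 0.19355 = 3.47493
The risk among the exposed is 3.47 times that among the unexposed.

3.475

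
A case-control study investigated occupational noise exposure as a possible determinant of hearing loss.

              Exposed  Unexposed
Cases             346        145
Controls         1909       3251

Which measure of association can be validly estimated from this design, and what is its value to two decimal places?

Reading the table with exposure as columns: a = 346 (Exposed, case), b = 1909 (Exposed, non-case), c = 145 (Unexposed, case), d = 3251.
This is a case-control study: participants were sampled on outcome status, so risks in the source population cannot be estimated directly — relative risk is not valid here. The odds ratio is the appropriate measure.
OR = (a·d)/(b·c) = (346 × 3251) / (1909 × 145) = 1124846 / 276805 = 4.06368

4.06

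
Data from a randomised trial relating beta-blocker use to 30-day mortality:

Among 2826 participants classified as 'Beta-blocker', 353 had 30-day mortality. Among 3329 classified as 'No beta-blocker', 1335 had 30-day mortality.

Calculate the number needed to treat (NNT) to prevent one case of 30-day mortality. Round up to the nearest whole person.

Risk in treated group = 353/2826 = 0.12491; risk in control = 1335/3329 = 0.40102.
Absolute risk reduction = 0.40102 − 0.12491 = 0.27611
NNT = 1 / ARR = 1 / 0.27611 = 3.622 → round up → 4

4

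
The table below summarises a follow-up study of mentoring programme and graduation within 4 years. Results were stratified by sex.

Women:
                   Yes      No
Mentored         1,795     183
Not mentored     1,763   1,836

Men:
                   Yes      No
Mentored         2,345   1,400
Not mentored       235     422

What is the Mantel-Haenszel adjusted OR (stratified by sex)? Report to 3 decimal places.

OR_MH = Σ(aᵢdᵢ/nᵢ) / Σ(bᵢcᵢ/nᵢ), where nᵢ is the stratum total.
Stratum 1 (Women): n = 5577; a·d/n = 1795·1836/5577 = 590.9306; b·c/n = 183·1763/5577 = 57.8499
Stratum 2 (Men): n = 4402; a·d/n = 2345·422/4402 = 224.8046; b·c/n = 1400·235/4402 = 74.7388
OR_MH = (590.9306 + 224.8046) / (57.8499 + 74.7388) = 815.7352 / 132.5887 = 6.15237

6.152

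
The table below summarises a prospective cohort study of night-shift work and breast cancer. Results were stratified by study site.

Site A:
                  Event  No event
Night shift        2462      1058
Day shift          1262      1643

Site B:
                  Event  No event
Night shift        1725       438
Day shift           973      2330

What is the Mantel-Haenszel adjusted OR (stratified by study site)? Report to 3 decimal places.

OR_MH = Σ(aᵢdᵢ/nᵢ) / Σ(bᵢcᵢ/nᵢ), where nᵢ is the stratum total.
Stratum 1 (Site A): n = 6425; a·d/n = 2462·1643/6425 = 629.5823; b·c/n = 1058·1262/6425 = 207.8126
Stratum 2 (Site B): n = 5466; a·d/n = 1725·2330/5466 = 735.3183; b·c/n = 438·973/5466 = 77.9682
OR_MH = (629.5823 + 735.3183) / (207.8126 + 77.9682) = 1364.9006 / 285.7808 = 4.77604

4.776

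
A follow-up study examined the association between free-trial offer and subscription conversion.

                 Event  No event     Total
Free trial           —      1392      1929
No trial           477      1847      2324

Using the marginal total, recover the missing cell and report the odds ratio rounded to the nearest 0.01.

The missing cell is in the exposed row: 1929 − 1392 = 537.
So a = 537, b = 1392, c = 477, d = 1847.
OR = (a·d)/(b·c) = (537 × 1847) / (1392 × 477) = 991839 / 663984 = 1.49377

1.49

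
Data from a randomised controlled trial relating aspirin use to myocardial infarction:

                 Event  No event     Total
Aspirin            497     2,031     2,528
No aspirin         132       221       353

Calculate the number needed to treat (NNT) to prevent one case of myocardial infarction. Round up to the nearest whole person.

Risk in treated group = 497/2528 = 0.19660; risk in control = 132/353 = 0.37394.
Absolute risk reduction = 0.37394 − 0.19660 = 0.17734
NNT = 1 / ARR = 1 / 0.17734 = 5.639 → round up → 6

6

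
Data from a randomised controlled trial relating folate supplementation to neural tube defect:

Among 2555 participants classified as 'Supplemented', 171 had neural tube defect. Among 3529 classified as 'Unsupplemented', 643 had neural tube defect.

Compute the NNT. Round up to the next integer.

9

Risk in treated group = 171/2555 = 0.06693; risk in control = 643/3529 = 0.18220.
Absolute risk reduction = 0.18220 − 0.06693 = 0.11528
NNT = 1 / ARR = 1 / 0.11528 = 8.675 → round up → 9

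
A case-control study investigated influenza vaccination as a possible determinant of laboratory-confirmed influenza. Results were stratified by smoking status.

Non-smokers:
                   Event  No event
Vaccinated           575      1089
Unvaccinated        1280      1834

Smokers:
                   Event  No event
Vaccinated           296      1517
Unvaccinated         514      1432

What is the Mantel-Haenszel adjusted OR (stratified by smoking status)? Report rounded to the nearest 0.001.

OR_MH = Σ(aᵢdᵢ/nᵢ) / Σ(bᵢcᵢ/nᵢ), where nᵢ is the stratum total.
Stratum 1 (Non-smokers): n = 4778; a·d/n = 575·1834/4778 = 220.7095; b·c/n = 1089·1280/4778 = 291.7371
Stratum 2 (Smokers): n = 3759; a·d/n = 296·1432/3759 = 112.7619; b·c/n = 1517·514/3759 = 207.4323
OR_MH = (220.7095 + 112.7619) / (291.7371 + 207.4323) = 333.4714 / 499.1694 = 0.66805

0.668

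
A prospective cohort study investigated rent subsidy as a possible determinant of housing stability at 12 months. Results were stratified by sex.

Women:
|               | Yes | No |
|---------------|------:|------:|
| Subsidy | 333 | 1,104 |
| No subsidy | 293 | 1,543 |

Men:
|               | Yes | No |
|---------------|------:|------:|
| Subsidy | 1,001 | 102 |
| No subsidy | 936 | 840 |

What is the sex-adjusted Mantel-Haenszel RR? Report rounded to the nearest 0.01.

1.65

RR_MH = Σ(aᵢ·n₀ᵢ/nᵢ) / Σ(cᵢ·n₁ᵢ/nᵢ), with n₁ᵢ = aᵢ+bᵢ (exposed), n₀ᵢ = cᵢ+dᵢ (unexposed), nᵢ = n₁ᵢ+n₀ᵢ.
Stratum 1 (Women): n₁ = 1437, n₀ = 1836, n = 3273; a·n₀/n = 333·1836/3273 = 186.7974; c·n₁/n = 293·1437/3273 = 128.6407
Stratum 2 (Men): n₁ = 1103, n₀ = 1776, n = 2879; a·n₀/n = 1001·1776/2879 = 617.4977; c·n₁/n = 936·1103/2879 = 358.5995
RR_MH = (186.7974 + 617.4977) / (128.6407 + 358.5995) = 804.2952 / 487.2402 = 1.65072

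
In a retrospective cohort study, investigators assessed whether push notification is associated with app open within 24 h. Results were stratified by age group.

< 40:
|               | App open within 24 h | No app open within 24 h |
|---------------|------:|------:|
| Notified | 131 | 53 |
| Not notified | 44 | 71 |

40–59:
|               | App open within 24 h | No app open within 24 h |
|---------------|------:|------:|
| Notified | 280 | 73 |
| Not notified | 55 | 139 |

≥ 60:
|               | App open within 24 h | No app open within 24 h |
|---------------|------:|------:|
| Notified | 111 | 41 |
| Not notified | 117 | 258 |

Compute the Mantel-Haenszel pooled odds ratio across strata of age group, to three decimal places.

OR_MH = Σ(aᵢdᵢ/nᵢ) / Σ(bᵢcᵢ/nᵢ), where nᵢ is the stratum total.
Stratum 1 (< 40): n = 299; a·d/n = 131·71/299 = 31.1070; b·c/n = 53·44/299 = 7.7993
Stratum 2 (40–59): n = 547; a·d/n = 280·139/547 = 71.1517; b·c/n = 73·55/547 = 7.3400
Stratum 3 (≥ 60): n = 527; a·d/n = 111·258/527 = 54.3416; b·c/n = 41·117/527 = 9.1025
OR_MH = (31.1070 + 71.1517 + 54.3416) / (7.7993 + 7.3400 + 9.1025) = 156.6003 / 24.2418 = 6.45992

6.460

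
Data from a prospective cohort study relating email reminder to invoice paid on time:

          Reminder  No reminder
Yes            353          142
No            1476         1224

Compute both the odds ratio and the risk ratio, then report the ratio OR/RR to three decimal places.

Reading the table with exposure as columns: a = 353 (Reminder, case), b = 1476 (Reminder, non-case), c = 142 (No reminder, case), d = 1224.
OR = (353·1224)/(1476·142) = 432072/209592 = 2.06149
Risk in exposed = 353/1829 = 0.19300; risk in unexposed = 142/1366 = 0.10395; RR = 1.85662
OR/RR = 2.06149 / 1.85662 = 1.11035
The outcome is not rare, so the OR lies further from 1 than the RR.

1.110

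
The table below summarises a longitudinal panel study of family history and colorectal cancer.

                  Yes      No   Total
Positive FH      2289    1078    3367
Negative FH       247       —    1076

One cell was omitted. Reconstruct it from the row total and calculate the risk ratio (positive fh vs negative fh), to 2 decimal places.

The missing cell is in the unexposed row: 1076 − 247 = 829.
So a = 2289, b = 1078, c = 247, d = 829.
RR = [a/(a+b)] / [c/(c+d)] = (2289/3367) / (247/1076) = 0.67983/0.22955 = 2.96154

2.96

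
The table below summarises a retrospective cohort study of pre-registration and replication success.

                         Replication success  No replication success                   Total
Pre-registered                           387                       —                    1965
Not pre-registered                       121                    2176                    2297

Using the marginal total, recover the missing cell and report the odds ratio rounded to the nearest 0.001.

4.410

The missing cell is in the exposed row: 1965 − 387 = 1578.
So a = 387, b = 1578, c = 121, d = 2176.
OR = (a·d)/(b·c) = (387 × 2176) / (1578 × 121) = 842112 / 190938 = 4.41039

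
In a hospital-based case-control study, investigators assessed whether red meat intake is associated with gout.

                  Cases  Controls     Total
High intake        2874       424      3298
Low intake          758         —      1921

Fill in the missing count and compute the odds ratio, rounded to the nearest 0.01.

10.40

The missing cell is in the unexposed row: 1921 − 758 = 1163.
So a = 2874, b = 424, c = 758, d = 1163.
OR = (a·d)/(b·c) = (2874 × 1163) / (424 × 758) = 3342462 / 321392 = 10.39995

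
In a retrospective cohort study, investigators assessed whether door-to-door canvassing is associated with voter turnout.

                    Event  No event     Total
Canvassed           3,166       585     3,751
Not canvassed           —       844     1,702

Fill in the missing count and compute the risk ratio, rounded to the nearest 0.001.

The missing cell is in the unexposed row: 1702 − 844 = 858.
So a = 3166, b = 585, c = 858, d = 844.
RR = [a/(a+b)] / [c/(c+d)] = (3166/3751) / (858/1702) = 0.84404/0.50411 = 1.67431

1.674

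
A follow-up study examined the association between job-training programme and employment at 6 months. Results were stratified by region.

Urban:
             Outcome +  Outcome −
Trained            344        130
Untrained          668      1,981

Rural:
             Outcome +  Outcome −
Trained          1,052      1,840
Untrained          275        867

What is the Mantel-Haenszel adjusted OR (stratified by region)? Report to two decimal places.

2.90

OR_MH = Σ(aᵢdᵢ/nᵢ) / Σ(bᵢcᵢ/nᵢ), where nᵢ is the stratum total.
Stratum 1 (Urban): n = 3123; a·d/n = 344·1981/3123 = 218.2081; b·c/n = 130·668/3123 = 27.8066
Stratum 2 (Rural): n = 4034; a·d/n = 1052·867/4034 = 226.0992; b·c/n = 1840·275/4034 = 125.4338
OR_MH = (218.2081 + 226.0992) / (27.8066 + 125.4338) = 444.3073 / 153.2404 = 2.89941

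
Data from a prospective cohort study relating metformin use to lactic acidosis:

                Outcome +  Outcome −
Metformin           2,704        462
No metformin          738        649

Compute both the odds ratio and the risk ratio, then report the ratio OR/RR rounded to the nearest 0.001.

3.207

Cells: a = 2704, b = 462, c = 738, d = 649.
OR = (2704·649)/(462·738) = 1754896/340956 = 5.14699
Risk in exposed = 2704/3166 = 0.85407; risk in unexposed = 738/1387 = 0.53208; RR = 1.60515
OR/RR = 5.14699 / 1.60515 = 3.20654
The outcome is not rare, so the OR lies further from 1 than the RR.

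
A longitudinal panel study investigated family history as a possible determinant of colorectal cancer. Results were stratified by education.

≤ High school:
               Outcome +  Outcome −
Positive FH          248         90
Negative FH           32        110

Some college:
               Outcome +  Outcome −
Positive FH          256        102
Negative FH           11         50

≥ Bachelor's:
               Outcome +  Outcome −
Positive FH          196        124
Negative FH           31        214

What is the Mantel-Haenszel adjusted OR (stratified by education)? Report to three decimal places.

10.440

OR_MH = Σ(aᵢdᵢ/nᵢ) / Σ(bᵢcᵢ/nᵢ), where nᵢ is the stratum total.
Stratum 1 (≤ High school): n = 480; a·d/n = 248·110/480 = 56.8333; b·c/n = 90·32/480 = 6.0000
Stratum 2 (Some college): n = 419; a·d/n = 256·50/419 = 30.5489; b·c/n = 102·11/419 = 2.6778
Stratum 3 (≥ Bachelor's): n = 565; a·d/n = 196·214/565 = 74.2372; b·c/n = 124·31/565 = 6.8035
OR_MH = (56.8333 + 30.5489 + 74.2372) / (6.0000 + 2.6778 + 6.8035) = 161.6194 / 15.4813 = 10.43963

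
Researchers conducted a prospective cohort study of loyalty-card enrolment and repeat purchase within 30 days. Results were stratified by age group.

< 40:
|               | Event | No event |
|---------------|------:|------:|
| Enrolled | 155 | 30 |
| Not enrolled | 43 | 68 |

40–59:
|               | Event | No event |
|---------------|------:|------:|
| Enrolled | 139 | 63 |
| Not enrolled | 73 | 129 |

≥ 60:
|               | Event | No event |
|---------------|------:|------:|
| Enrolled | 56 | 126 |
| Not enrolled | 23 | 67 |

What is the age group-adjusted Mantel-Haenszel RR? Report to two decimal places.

RR_MH = Σ(aᵢ·n₀ᵢ/nᵢ) / Σ(cᵢ·n₁ᵢ/nᵢ), with n₁ᵢ = aᵢ+bᵢ (exposed), n₀ᵢ = cᵢ+dᵢ (unexposed), nᵢ = n₁ᵢ+n₀ᵢ.
Stratum 1 (< 40): n₁ = 185, n₀ = 111, n = 296; a·n₀/n = 155·111/296 = 58.1250; c·n₁/n = 43·185/296 = 26.8750
Stratum 2 (40–59): n₁ = 202, n₀ = 202, n = 404; a·n₀/n = 139·202/404 = 69.5000; c·n₁/n = 73·202/404 = 36.5000
Stratum 3 (≥ 60): n₁ = 182, n₀ = 90, n = 272; a·n₀/n = 56·90/272 = 18.5294; c·n₁/n = 23·182/272 = 15.3897
RR_MH = (58.1250 + 69.5000 + 18.5294) / (26.8750 + 36.5000 + 15.3897) = 146.1544 / 78.7647 = 1.85558

1.86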